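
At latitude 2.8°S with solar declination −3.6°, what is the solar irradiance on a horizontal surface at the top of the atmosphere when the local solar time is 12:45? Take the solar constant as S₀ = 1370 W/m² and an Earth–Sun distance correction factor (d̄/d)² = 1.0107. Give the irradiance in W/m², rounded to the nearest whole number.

1358 W/m²

Hour angle H = 15° × (12.75 − 12) = 11.25°.
With φ = -2.8°, δ = -3.6°, H = 11.25°: sin φ sin δ = 0.0031, cos φ cos δ cos H = 0.9777, so cos θ_z = 0.9808.
Top-of-atmosphere irradiance = S₀ (d̄/d)² cos θ_z = 1370 × 1.0107 × 0.9808 = 1358.07 W/m².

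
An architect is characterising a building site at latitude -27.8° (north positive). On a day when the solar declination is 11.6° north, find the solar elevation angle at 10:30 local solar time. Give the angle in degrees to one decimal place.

45.0°

Hour angle H = 15° × (10.5 − 12) = -22.50°.
With φ = -27.8°, δ = 11.6°, H = -22.50°: sin φ sin δ = -0.0938, cos φ cos δ cos H = 0.8006, so cos θ_z = 0.7068.
θ_z = arccos(0.7068) = 45.02°, so the elevation is 90° − 45.02° = 44.98°.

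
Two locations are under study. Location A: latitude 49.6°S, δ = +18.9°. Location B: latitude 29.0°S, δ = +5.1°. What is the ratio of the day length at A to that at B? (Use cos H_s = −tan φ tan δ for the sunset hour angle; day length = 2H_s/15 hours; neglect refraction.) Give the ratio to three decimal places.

0.760

A: H_s = arccos(−tan -49.6° · tan 18.9°) = 66.28°, so 2H_s/15 = 8.8373 h.
B: H_s = arccos(−tan -29.0° · tan 5.1°) = 87.16°, so 2H_s/15 = 11.6213 h.
Ratio A/B = 8.8373 / 11.6213 = 0.7604.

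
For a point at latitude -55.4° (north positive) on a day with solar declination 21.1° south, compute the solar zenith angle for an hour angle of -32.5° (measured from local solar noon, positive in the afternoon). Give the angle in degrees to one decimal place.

42.0°

cos θ_z = sin(-55.4°) sin(-21.1°) + cos(-55.4°) cos(-21.1°) cos(-32.50°) = 0.2963 + 0.4468 = 0.7431.
θ_z = arccos(0.7431) = 42.00°.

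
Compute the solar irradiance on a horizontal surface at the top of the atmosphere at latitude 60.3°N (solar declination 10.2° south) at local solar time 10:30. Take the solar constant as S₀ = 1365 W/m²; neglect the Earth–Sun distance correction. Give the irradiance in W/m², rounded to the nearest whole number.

405 W/m²

Hour angle H = 15° × (10.5 − 12) = -22.50°.
cos θ_z = sin φ sin δ + cos φ cos δ cos H = (0.8686)(-0.1771) + (0.4955)(0.9842)(0.9239) = 0.2967.
Top-of-atmosphere irradiance = S₀ cos θ_z = 1365 × 0.2967 = 405.00 W/m².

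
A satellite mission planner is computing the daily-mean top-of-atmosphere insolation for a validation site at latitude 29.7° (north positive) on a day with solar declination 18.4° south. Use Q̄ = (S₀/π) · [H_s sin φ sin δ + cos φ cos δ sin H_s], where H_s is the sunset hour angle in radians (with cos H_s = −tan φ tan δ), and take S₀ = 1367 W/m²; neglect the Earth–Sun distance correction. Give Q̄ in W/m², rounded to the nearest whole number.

cos H_s = −tan(29.7°) · tan(-18.4°) = 0.1897, so H_s = arccos(0.1897) = 79.06°. In radians, H_s = 1.3799.
H_s sin φ sin δ = 1.3799 × 0.4955 × -0.3156 = -0.2158.
cos φ cos δ sin H_s = 0.8686 × 0.9489 × 0.9818 = 0.8092.
Q̄ = (1367/π) × (-0.2158 + 0.8092) = 435.13 × 0.5934 = 258.21 W/m².

258 W/m²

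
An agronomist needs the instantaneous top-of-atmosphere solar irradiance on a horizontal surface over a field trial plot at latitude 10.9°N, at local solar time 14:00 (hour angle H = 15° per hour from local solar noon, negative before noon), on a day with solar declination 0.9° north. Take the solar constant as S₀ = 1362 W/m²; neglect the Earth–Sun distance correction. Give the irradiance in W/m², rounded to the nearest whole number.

1162 W/m²

Hour angle H = 15° × (14 − 12) = 30.00°.
cos θ_z = sin(10.9°) sin(0.9°) + cos(10.9°) cos(0.9°) cos(30.00°) = 0.0030 + 0.8503 = 0.8533.
Top-of-atmosphere irradiance = S₀ cos θ_z = 1362 × 0.8533 = 1162.19 W/m².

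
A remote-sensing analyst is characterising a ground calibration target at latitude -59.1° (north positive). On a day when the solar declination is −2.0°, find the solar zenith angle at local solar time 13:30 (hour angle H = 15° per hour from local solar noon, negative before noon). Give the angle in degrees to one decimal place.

59.7°

Hour angle H = 15° × (13.5 − 12) = 22.50°.
cos θ_z = sin(-59.1°) sin(-2.0°) + cos(-59.1°) cos(-2.0°) cos(22.50°) = 0.0299 + 0.4742 = 0.5041.
θ_z = arccos(0.5041) = 59.73°.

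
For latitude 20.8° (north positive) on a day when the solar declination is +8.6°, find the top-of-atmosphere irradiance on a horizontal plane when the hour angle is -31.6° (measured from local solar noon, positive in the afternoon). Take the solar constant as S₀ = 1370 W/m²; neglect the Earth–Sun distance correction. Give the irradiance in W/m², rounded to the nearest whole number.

1151 W/m²

cos θ_z = sin φ sin δ + cos φ cos δ cos H = (0.3551)(0.1495) + (0.9348)(0.9888)(0.8517) = 0.8403.
Top-of-atmosphere irradiance = S₀ cos θ_z = 1370 × 0.8403 = 1151.21 W/m².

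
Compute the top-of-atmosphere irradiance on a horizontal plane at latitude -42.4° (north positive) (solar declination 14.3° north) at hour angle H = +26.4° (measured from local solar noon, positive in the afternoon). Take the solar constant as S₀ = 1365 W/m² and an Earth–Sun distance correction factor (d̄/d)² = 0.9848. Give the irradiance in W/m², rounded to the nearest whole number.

638 W/m²

cos θ_z = sin φ sin δ + cos φ cos δ cos H = (-0.6743)(0.2470) + (0.7385)(0.9690)(0.8957) = 0.4744.
Top-of-atmosphere irradiance = S₀ (d̄/d)² cos θ_z = 1365 × 0.9848 × 0.4744 = 637.71 W/m².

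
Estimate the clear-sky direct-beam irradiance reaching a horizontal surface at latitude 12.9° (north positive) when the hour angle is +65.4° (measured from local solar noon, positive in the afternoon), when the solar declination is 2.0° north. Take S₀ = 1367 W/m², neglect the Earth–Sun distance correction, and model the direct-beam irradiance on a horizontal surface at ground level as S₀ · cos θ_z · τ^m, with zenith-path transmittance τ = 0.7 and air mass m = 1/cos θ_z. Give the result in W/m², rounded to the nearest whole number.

238 W/m²

cos θ_z = sin(12.9°) sin(2.0°) + cos(12.9°) cos(2.0°) cos(65.40°) = 0.0078 + 0.4055 = 0.4133.
Air mass m = 1/cos θ_z = 1/0.4133 = 2.420; τ^m = 0.7^2.420 = 0.4218.
Surface direct beam = 1367 × 0.4133 × 0.4218 = 238.31 W/m².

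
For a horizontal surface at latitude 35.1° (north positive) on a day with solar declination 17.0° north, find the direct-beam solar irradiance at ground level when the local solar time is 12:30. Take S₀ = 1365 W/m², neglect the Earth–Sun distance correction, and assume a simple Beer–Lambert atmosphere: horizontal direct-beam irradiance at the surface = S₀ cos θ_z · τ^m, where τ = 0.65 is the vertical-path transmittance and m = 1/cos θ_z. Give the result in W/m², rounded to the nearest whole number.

816 W/m²

Hour angle H = 15° × (12.5 − 12) = 7.50°.
With φ = 35.1°, δ = 17.0°, H = 7.50°: sin φ sin δ = 0.1681, cos φ cos δ cos H = 0.7757, so cos θ_z = 0.9438.
Air mass m = 1/cos θ_z = 1/0.9438 = 1.060; τ^m = 0.65^1.060 = 0.6334.
Surface direct beam = 1365 × 0.9438 × 0.6334 = 816.00 W/m².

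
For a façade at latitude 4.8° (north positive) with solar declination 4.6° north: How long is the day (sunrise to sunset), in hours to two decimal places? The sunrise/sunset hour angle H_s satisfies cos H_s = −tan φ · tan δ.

12.05 hours

−tan φ tan δ = −(0.0840)(0.0805) = -0.0068; H_s = arccos(-0.0068) = 90.39°.
Day length = 2 H_s / 15° h⁻¹ = 180.78° / 15 = 12.052 h.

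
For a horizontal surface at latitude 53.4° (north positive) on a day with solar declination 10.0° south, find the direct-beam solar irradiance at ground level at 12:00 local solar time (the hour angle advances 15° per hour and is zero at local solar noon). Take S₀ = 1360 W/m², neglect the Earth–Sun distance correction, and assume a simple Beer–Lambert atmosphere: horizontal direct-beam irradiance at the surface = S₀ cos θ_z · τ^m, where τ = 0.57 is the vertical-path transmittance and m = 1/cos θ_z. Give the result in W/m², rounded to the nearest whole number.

Hour angle H = 15° × (12 − 12) = 0.00°.
cos θ_z = sin φ sin δ + cos φ cos δ cos H = (0.8028)(-0.1736) + (0.5962)(0.9848)(1.0000) = 0.4478.
Air mass m = 1/cos θ_z = 1/0.4478 = 2.233; τ^m = 0.57^2.233 = 0.2850.
Surface direct beam = 1360 × 0.4478 × 0.2850 = 173.57 W/m².

174 W/m²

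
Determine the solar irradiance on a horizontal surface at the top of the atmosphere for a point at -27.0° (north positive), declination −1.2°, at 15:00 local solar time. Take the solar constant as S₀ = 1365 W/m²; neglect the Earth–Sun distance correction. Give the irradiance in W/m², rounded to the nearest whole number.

873 W/m²

Hour angle H = 15° × (15 − 12) = 45.00°.
With φ = -27.0°, δ = -1.2°, H = 45.00°: sin φ sin δ = 0.0095, cos φ cos δ cos H = 0.6299, so cos θ_z = 0.6394.
Top-of-atmosphere irradiance = S₀ cos θ_z = 1365 × 0.6394 = 872.78 W/m².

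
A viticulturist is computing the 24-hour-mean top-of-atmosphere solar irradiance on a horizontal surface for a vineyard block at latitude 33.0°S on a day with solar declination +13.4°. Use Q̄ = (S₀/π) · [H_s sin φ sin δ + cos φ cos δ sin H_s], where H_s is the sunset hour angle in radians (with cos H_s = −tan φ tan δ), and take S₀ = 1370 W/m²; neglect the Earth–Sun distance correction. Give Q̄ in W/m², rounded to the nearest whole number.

cos H_s = −tan(-33.0°) · tan(13.4°) = 0.1547, so H_s = arccos(0.1547) = 81.10°. In radians, H_s = 1.4155.
H_s sin φ sin δ = 1.4155 × -0.5446 × 0.2317 = -0.1786.
cos φ cos δ sin H_s = 0.8387 × 0.9728 × 0.9880 = 0.8061.
Q̄ = (1370/π) × (-0.1786 + 0.8061) = 436.08 × 0.6275 = 273.64 W/m².

274 W/m²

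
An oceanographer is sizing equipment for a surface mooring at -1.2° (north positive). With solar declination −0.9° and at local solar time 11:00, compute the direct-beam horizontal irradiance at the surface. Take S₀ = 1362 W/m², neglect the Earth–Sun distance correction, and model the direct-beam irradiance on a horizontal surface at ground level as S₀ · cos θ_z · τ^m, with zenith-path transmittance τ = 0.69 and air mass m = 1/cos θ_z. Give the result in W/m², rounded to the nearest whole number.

Hour angle H = 15° × (11 − 12) = -15.00°.
cos θ_z = sin φ sin δ + cos φ cos δ cos H = (-0.0209)(-0.0157) + (0.9998)(0.9999)(0.9659) = 0.9659.
Air mass m = 1/cos θ_z = 1/0.9659 = 1.035; τ^m = 0.69^1.035 = 0.6811.
Surface direct beam = 1362 × 0.9659 × 0.6811 = 896.03 W/m².

896 W/m²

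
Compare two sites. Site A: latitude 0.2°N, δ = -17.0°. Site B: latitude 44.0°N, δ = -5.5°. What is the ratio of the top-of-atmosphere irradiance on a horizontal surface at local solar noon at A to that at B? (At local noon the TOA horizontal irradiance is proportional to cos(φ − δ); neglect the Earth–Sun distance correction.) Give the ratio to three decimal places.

A: cos θ_z = cos(0.2° − (-17.0°)) = 0.9553.
B: cos θ_z = cos(44.0° − (-5.5°)) = 0.6494.
Ratio A/B = 0.9553 / 0.6494 = 1.4711.

1.471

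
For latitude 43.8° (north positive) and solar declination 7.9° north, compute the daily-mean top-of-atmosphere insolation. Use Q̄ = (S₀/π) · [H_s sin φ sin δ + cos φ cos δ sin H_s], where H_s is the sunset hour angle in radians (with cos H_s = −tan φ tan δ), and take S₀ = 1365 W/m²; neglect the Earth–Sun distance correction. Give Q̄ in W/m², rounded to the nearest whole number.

378 W/m²

cos H_s = −tan(43.8°) · tan(7.9°) = -0.1331, so H_s = arccos(-0.1331) = 97.65°. In radians, H_s = 1.7043.
H_s sin φ sin δ = 1.7043 × 0.6921 × 0.1374 = 0.1621.
cos φ cos δ sin H_s = 0.7218 × 0.9905 × 0.9911 = 0.7086.
Q̄ = (1365/π) × (0.1621 + 0.7086) = 434.49 × 0.8707 = 378.31 W/m².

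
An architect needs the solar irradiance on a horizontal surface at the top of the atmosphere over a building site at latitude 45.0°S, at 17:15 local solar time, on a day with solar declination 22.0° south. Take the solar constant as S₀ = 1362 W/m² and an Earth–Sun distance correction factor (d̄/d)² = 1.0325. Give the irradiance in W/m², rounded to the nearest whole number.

Hour angle H = 15° × (17.25 − 12) = 78.75°.
cos θ_z = sin(-45.0°) sin(-22.0°) + cos(-45.0°) cos(-22.0°) cos(78.75°) = 0.2649 + 0.1279 = 0.3928.
Top-of-atmosphere irradiance = S₀ (d̄/d)² cos θ_z = 1362 × 1.0325 × 0.3928 = 552.38 W/m².

552 W/m²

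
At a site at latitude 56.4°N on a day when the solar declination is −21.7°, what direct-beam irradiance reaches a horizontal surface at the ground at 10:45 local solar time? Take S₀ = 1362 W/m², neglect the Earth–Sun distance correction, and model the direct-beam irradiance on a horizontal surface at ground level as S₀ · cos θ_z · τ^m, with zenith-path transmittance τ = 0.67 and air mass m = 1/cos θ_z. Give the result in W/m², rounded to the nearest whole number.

Hour angle H = 15° × (10.75 − 12) = -18.75°.
cos θ_z = sin φ sin δ + cos φ cos δ cos H = (0.8329)(-0.3697) + (0.5534)(0.9291)(0.9469) = 0.1789.
Air mass m = 1/cos θ_z = 1/0.1789 = 5.590; τ^m = 0.67^5.590 = 0.1066.
Surface direct beam = 1362 × 0.1789 × 0.1066 = 25.97 W/m².

26 W/m²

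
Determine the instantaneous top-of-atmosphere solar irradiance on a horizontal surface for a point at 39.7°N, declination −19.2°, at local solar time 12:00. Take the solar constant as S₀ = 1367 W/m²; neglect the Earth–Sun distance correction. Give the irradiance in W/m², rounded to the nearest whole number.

706 W/m²

Hour angle H = 15° × (12 − 12) = 0.00°.
With φ = 39.7°, δ = -19.2°, H = 0.00°: sin φ sin δ = -0.2101, cos φ cos δ cos H = 0.7266, so cos θ_z = 0.5165.
Top-of-atmosphere irradiance = S₀ cos θ_z = 1367 × 0.5165 = 706.06 W/m².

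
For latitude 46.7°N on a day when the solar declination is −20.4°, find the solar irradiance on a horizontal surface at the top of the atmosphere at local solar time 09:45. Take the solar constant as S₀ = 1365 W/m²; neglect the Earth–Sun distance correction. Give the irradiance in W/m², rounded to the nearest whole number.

383 W/m²

Hour angle H = 15° × (9.75 − 12) = -33.75°.
cos θ_z = sin φ sin δ + cos φ cos δ cos H = (0.7278)(-0.3486) + (0.6858)(0.9373)(0.8315) = 0.2808.
Top-of-atmosphere irradiance = S₀ cos θ_z = 1365 × 0.2808 = 383.29 W/m².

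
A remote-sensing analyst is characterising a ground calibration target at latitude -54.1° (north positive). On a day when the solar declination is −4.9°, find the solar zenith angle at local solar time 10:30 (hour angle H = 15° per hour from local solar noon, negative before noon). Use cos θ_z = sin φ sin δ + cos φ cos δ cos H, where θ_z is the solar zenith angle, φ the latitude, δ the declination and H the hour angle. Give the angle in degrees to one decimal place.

Hour angle H = 15° × (10.5 − 12) = -22.50°.
With φ = -54.1°, δ = -4.9°, H = -22.50°: sin φ sin δ = 0.0692, cos φ cos δ cos H = 0.5398, so cos θ_z = 0.6090.
θ_z = arccos(0.6090) = 52.48°.

52.5°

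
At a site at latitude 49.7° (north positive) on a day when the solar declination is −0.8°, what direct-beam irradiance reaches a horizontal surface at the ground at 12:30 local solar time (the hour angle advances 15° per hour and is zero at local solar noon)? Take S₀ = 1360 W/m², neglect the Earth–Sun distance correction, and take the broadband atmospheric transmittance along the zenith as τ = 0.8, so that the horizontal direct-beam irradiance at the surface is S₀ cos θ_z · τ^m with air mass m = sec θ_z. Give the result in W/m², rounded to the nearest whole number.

Hour angle H = 15° × (12.5 − 12) = 7.50°.
cos θ_z = sin(49.7°) sin(-0.8°) + cos(49.7°) cos(-0.8°) cos(7.50°) = -0.0106 + 0.6412 = 0.6306.
Air mass m = 1/cos θ_z = 1/0.6306 = 1.586; τ^m = 0.8^1.586 = 0.7019.
Surface direct beam = 1360 × 0.6306 × 0.7019 = 601.96 W/m².

602 W/m²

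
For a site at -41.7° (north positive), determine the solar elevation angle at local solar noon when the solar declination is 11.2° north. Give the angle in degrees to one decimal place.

37.1°

At local solar noon the hour angle is zero, so the elevation is 90° − |φ − δ| = 90° − |-41.7° − (11.2°)| = 90° − 52.9° = 37.1°.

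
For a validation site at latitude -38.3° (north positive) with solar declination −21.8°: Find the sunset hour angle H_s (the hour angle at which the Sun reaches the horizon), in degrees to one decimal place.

108.4°

−tan φ tan δ = −(-0.7898)(-0.4000) = -0.3159; H_s = arccos(-0.3159) = 108.42°.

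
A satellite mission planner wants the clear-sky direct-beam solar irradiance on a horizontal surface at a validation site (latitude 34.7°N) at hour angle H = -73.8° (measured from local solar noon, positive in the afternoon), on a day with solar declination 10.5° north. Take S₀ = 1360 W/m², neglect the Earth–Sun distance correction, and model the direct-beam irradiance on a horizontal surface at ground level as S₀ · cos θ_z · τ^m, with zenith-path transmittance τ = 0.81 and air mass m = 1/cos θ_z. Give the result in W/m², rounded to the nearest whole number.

236 W/m²

cos θ_z = sin φ sin δ + cos φ cos δ cos H = (0.5693)(0.1822) + (0.8221)(0.9833)(0.2790) = 0.3293.
Air mass m = 1/cos θ_z = 1/0.3293 = 3.037; τ^m = 0.81^3.037 = 0.5273.
Surface direct beam = 1360 × 0.3293 × 0.5273 = 236.15 W/m².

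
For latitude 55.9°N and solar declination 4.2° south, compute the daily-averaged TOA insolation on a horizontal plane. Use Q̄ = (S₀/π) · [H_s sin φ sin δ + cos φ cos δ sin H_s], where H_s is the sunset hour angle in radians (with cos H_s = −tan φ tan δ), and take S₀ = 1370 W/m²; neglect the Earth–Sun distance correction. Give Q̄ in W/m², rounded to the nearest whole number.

204 W/m²

The sunset hour angle satisfies cos H_s = −tan φ tan δ = 0.1085, giving H_s = 83.77°. In radians, H_s = 1.4621.
H_s sin φ sin δ = 1.4621 × 0.8281 × -0.0732 = -0.0886.
cos φ cos δ sin H_s = 0.5606 × 0.9973 × 0.9941 = 0.5558.
Q̄ = (1370/π) × (-0.0886 + 0.5558) = 436.08 × 0.4672 = 203.74 W/m².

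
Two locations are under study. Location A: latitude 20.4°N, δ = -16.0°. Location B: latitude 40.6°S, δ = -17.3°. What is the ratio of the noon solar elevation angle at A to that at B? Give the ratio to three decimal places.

0.804

A: 90° − |20.4 − (-16.0)| = 53.60°.
B: 90° − |-40.6 − (-17.3)| = 66.70°.
Ratio A/B = 53.6000 / 66.7000 = 0.8036.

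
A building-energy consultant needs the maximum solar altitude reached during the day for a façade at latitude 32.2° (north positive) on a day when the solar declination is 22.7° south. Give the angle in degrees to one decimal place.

At local solar noon the hour angle is zero, so the elevation is 90° − |φ − δ| = 90° − |32.2° − (-22.7°)| = 90° − 54.9° = 35.1°.

35.1°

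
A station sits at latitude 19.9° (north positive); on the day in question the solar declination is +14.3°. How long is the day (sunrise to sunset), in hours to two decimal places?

The sunset hour angle satisfies cos H_s = −tan φ tan δ = -0.0923, giving H_s = 95.30°.
Day length = 2 H_s / 15° h⁻¹ = 190.60° / 15 = 12.707 h.

12.71 hours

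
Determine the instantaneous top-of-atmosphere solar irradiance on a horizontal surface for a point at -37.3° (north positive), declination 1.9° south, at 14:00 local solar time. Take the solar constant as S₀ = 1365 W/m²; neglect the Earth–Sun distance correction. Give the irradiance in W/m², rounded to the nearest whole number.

967 W/m²

Hour angle H = 15° × (14 − 12) = 30.00°.
With φ = -37.3°, δ = -1.9°, H = 30.00°: sin φ sin δ = 0.0201, cos φ cos δ cos H = 0.6885, so cos θ_z = 0.7086.
Top-of-atmosphere irradiance = S₀ cos θ_z = 1365 × 0.7086 = 967.24 W/m².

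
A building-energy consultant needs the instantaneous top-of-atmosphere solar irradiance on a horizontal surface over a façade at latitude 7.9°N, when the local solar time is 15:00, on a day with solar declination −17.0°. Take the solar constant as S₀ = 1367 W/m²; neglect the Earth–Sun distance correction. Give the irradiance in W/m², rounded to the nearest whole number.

861 W/m²

Hour angle H = 15° × (15 − 12) = 45.00°.
cos θ_z = sin(7.9°) sin(-17.0°) + cos(7.9°) cos(-17.0°) cos(45.00°) = -0.0402 + 0.6698 = 0.6296.
Top-of-atmosphere irradiance = S₀ cos θ_z = 1367 × 0.6296 = 860.66 W/m².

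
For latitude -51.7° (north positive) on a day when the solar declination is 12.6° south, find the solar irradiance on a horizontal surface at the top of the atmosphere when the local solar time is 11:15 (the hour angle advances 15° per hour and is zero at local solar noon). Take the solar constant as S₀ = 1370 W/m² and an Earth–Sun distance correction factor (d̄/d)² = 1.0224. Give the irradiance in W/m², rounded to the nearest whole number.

Hour angle H = 15° × (11.25 − 12) = -11.25°.
cos θ_z = sin(-51.7°) sin(-12.6°) + cos(-51.7°) cos(-12.6°) cos(-11.25°) = 0.1712 + 0.5932 = 0.7644.
Top-of-atmosphere irradiance = S₀ (d̄/d)² cos θ_z = 1370 × 1.0224 × 0.7644 = 1070.69 W/m².

1071 W/m²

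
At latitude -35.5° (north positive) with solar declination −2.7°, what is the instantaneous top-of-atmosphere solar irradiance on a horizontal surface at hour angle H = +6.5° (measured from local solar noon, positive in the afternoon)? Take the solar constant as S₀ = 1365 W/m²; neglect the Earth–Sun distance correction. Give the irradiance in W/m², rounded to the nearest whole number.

1140 W/m²

With φ = -35.5°, δ = -2.7°, H = 6.50°: sin φ sin δ = 0.0274, cos φ cos δ cos H = 0.8080, so cos θ_z = 0.8354.
Top-of-atmosphere irradiance = S₀ cos θ_z = 1365 × 0.8354 = 1140.32 W/m².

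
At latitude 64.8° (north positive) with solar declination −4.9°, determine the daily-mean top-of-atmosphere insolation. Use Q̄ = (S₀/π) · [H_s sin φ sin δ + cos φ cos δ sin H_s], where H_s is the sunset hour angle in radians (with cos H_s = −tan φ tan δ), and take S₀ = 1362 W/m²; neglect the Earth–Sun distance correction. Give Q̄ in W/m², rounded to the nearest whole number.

134 W/m²

−tan φ tan δ = −(2.1251)(-0.0857) = 0.1821; H_s = arccos(0.1821) = 79.51°. In radians, H_s = 1.3877.
H_s sin φ sin δ = 1.3877 × 0.9048 × -0.0854 = -0.1072.
cos φ cos δ sin H_s = 0.4258 × 0.9963 × 0.9833 = 0.4171.
Q̄ = (1362/π) × (-0.1072 + 0.4171) = 433.54 × 0.3099 = 134.35 W/m².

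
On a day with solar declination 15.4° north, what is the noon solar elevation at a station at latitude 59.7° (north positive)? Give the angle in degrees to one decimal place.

45.7°

At local solar noon the hour angle is zero, so the elevation is 90° − |φ − δ| = 90° − |59.7° − (15.4°)| = 90° − 44.3° = 45.7°.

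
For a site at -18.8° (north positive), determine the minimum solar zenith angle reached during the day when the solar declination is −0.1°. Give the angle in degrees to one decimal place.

At local solar noon the hour angle is zero, so the zenith angle is |φ − δ| = |-18.8° − (-0.1°)| = 18.7°.

18.7°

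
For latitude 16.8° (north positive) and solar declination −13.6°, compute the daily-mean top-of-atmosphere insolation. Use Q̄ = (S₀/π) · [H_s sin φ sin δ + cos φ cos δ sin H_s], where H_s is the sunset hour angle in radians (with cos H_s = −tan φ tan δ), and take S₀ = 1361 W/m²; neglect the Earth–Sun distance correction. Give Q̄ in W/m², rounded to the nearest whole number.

358 W/m²

cos H_s = −tan(16.8°) · tan(-13.6°) = 0.0730, so H_s = arccos(0.0730) = 85.81°. In radians, H_s = 1.4977.
H_s sin φ sin δ = 1.4977 × 0.2890 × -0.2351 = -0.1018.
cos φ cos δ sin H_s = 0.9573 × 0.9720 × 0.9973 = 0.9280.
Q̄ = (1361/π) × (-0.1018 + 0.9280) = 433.22 × 0.8262 = 357.93 W/m².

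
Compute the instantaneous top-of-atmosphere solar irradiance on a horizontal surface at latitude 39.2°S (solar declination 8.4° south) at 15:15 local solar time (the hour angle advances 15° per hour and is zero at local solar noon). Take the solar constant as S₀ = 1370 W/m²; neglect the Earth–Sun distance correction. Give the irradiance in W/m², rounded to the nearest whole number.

Hour angle H = 15° × (15.25 − 12) = 48.75°.
cos θ_z = sin φ sin δ + cos φ cos δ cos H = (-0.6320)(-0.1461) + (0.7749)(0.9893)(0.6593) = 0.5978.
Top-of-atmosphere irradiance = S₀ cos θ_z = 1370 × 0.5978 = 818.99 W/m².

819 W/m²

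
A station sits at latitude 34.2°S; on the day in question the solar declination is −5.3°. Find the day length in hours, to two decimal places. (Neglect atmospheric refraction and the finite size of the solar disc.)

12.48 hours

−tan φ tan δ = −(-0.6796)(-0.0928) = -0.0631; H_s = arccos(-0.0631) = 93.62°.
Day length = 2 H_s / 15° h⁻¹ = 187.24° / 15 = 12.483 h.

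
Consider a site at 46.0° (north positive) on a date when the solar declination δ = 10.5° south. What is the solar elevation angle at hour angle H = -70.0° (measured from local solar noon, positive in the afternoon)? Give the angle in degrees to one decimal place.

cos θ_z = sin φ sin δ + cos φ cos δ cos H = (0.7193)(-0.1822) + (0.6947)(0.9833)(0.3420) = 0.1026.
θ_z = arccos(0.1026) = 84.11°, so the elevation is 90° − 84.11° = 5.89°.

5.9°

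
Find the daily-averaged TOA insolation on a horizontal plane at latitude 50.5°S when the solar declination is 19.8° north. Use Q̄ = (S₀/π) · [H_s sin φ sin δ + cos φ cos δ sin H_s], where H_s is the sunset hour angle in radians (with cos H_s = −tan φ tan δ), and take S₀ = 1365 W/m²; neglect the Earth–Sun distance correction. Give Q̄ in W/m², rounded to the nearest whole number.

−tan φ tan δ = −(-1.2131)(0.3600) = 0.4367; H_s = arccos(0.4367) = 64.11°. In radians, H_s = 1.1189.
H_s sin φ sin δ = 1.1189 × -0.7716 × 0.3387 = -0.2924.
cos φ cos δ sin H_s = 0.6361 × 0.9409 × 0.8996 = 0.5384.
Q̄ = (1365/π) × (-0.2924 + 0.5384) = 434.49 × 0.2460 = 106.88 W/m².

107 W/m²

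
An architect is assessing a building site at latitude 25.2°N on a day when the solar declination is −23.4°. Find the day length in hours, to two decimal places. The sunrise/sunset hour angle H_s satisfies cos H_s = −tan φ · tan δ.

10.43 hours

−tan φ tan δ = −(0.4706)(-0.4327) = 0.2036; H_s = arccos(0.2036) = 78.25°.
Day length = 2 H_s / 15° h⁻¹ = 156.50° / 15 = 10.433 h.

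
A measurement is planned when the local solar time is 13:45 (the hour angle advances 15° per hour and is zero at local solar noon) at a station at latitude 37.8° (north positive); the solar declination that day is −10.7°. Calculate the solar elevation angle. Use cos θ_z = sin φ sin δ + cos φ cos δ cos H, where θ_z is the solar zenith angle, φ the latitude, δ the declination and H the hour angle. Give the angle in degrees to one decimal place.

Hour angle H = 15° × (13.75 − 12) = 26.25°.
cos θ_z = sin(37.8°) sin(-10.7°) + cos(37.8°) cos(-10.7°) cos(26.25°) = -0.1138 + 0.6963 = 0.5825.
θ_z = arccos(0.5825) = 54.37°, so the elevation is 90° − 54.37° = 35.63°.

35.6°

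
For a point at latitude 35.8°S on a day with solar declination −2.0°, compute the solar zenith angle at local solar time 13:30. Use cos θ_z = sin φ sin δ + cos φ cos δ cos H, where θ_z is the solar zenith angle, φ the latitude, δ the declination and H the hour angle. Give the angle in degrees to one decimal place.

39.7°

Hour angle H = 15° × (13.5 − 12) = 22.50°.
cos θ_z = sin φ sin δ + cos φ cos δ cos H = (-0.5850)(-0.0349) + (0.8111)(0.9994)(0.9239) = 0.7693.
θ_z = arccos(0.7693) = 39.71°.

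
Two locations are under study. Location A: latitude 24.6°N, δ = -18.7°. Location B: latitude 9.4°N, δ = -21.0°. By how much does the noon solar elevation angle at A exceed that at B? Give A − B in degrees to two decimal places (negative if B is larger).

-12.90°

A: 90° − |24.6 − (-18.7)| = 46.70°.
B: 90° − |9.4 − (-21.0)| = 59.60°.
A − B = 46.70 − 59.60 = -12.90°.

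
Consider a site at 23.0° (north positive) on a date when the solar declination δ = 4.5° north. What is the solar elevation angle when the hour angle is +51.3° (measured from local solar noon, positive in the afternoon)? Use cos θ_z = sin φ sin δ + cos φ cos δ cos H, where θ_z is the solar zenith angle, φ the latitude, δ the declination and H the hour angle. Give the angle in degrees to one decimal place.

37.2°

With φ = 23.0°, δ = 4.5°, H = 51.30°: sin φ sin δ = 0.0307, cos φ cos δ cos H = 0.5738, so cos θ_z = 0.6045.
θ_z = arccos(0.6045) = 52.81°, so the elevation is 90° − 52.81° = 37.19°.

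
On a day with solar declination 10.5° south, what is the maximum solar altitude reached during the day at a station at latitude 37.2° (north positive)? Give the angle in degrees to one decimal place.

At local solar noon the hour angle is zero, so the elevation is 90° − |φ − δ| = 90° − |37.2° − (-10.5°)| = 90° − 47.7° = 42.3°.

42.3°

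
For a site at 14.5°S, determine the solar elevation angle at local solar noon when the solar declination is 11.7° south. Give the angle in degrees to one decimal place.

At local solar noon the hour angle is zero, so the elevation is 90° − |φ − δ| = 90° − |-14.5° − (-11.7°)| = 90° − 2.8° = 87.2°.

87.2°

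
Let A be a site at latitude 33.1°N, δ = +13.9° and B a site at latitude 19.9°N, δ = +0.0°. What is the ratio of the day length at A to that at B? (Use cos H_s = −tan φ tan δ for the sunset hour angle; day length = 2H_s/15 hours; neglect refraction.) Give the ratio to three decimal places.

1.103

A: H_s = arccos(−tan 33.1° · tan 13.9°) = 99.28°, so 2H_s/15 = 13.2373 h.
B: H_s = arccos(−tan 19.9° · tan 0.0°) = 90.00°, so 2H_s/15 = 12.0000 h.
Ratio A/B = 13.2373 / 12.0000 = 1.1031.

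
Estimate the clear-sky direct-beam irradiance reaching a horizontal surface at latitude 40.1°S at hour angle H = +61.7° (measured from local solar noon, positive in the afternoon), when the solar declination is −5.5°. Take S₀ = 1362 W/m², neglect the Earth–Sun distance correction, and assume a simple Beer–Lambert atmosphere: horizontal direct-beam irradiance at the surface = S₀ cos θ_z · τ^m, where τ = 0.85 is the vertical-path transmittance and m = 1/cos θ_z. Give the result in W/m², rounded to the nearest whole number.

cos θ_z = sin φ sin δ + cos φ cos δ cos H = (-0.6441)(-0.0958) + (0.7649)(0.9954)(0.4741) = 0.4227.
Air mass m = 1/cos θ_z = 1/0.4227 = 2.366; τ^m = 0.85^2.366 = 0.6808.
Surface direct beam = 1362 × 0.4227 × 0.6808 = 391.95 W/m².

392 W/m²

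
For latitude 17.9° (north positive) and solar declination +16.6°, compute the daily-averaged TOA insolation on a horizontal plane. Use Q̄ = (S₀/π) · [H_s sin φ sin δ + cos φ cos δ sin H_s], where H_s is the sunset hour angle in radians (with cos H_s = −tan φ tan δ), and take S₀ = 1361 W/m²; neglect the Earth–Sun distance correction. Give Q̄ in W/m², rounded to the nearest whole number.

−tan φ tan δ = −(0.3230)(0.2981) = -0.0963; H_s = arccos(-0.0963) = 95.53°. In radians, H_s = 1.6673.
H_s sin φ sin δ = 1.6673 × 0.3074 × 0.2857 = 0.1464.
cos φ cos δ sin H_s = 0.9516 × 0.9583 × 0.9953 = 0.9076.
Q̄ = (1361/π) × (0.1464 + 0.9076) = 433.22 × 1.0540 = 456.61 W/m².

457 W/m²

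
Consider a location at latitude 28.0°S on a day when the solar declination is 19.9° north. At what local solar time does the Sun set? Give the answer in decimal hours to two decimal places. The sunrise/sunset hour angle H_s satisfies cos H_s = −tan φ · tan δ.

17.26 h

cos H_s = −tan(-28.0°) · tan(19.9°) = 0.1925, so H_s = arccos(0.1925) = 78.90°.
Sunset is at 12 + H_s/15 = 12 + 5.260 = 17.260 h local solar time.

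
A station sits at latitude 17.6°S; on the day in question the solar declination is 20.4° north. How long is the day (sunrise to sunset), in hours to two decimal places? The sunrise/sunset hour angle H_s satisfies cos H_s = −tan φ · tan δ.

11.10 hours

The sunset hour angle satisfies cos H_s = −tan φ tan δ = 0.1180, giving H_s = 83.22°.
Day length = 2 H_s / 15° h⁻¹ = 166.44° / 15 = 11.096 h.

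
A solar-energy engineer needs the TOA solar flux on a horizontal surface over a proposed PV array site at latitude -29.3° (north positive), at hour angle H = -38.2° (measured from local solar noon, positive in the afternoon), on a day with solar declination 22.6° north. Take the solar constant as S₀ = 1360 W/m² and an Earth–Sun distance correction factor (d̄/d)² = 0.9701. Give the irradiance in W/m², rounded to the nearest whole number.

587 W/m²

cos θ_z = sin φ sin δ + cos φ cos δ cos H = (-0.4894)(0.3843) + (0.8721)(0.9232)(0.7859) = 0.4447.
Top-of-atmosphere irradiance = S₀ (d̄/d)² cos θ_z = 1360 × 0.9701 × 0.4447 = 586.71 W/m².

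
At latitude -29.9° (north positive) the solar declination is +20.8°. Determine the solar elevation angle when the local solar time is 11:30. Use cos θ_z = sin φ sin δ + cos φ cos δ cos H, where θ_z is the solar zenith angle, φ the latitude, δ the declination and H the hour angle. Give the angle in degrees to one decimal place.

Hour angle H = 15° × (11.5 − 12) = -7.50°.
With φ = -29.9°, δ = 20.8°, H = -7.50°: sin φ sin δ = -0.1770, cos φ cos δ cos H = 0.8035, so cos θ_z = 0.6265.
θ_z = arccos(0.6265) = 51.21°, so the elevation is 90° − 51.21° = 38.79°.

38.8°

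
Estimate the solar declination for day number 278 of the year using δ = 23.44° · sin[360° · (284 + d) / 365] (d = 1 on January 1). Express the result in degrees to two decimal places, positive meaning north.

360 × (284 + 278) / 365 = 554.301°; sin(554.301°) = -0.2470.
δ = 23.44 × -0.2470 = -5.790° ≈ -5.79°.

-5.79°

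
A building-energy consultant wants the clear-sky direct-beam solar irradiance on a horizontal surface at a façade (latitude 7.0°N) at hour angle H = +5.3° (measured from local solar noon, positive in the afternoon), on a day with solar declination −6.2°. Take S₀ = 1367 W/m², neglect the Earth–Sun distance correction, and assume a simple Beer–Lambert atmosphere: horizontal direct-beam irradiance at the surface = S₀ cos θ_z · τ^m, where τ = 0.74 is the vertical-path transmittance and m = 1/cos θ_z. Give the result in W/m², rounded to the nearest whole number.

cos θ_z = sin φ sin δ + cos φ cos δ cos H = (0.1219)(-0.1080) + (0.9925)(0.9942)(0.9957) = 0.9693.
Air mass m = 1/cos θ_z = 1/0.9693 = 1.032; τ^m = 0.74^1.032 = 0.7329.
Surface direct beam = 1367 × 0.9693 × 0.7329 = 971.12 W/m².

971 W/m²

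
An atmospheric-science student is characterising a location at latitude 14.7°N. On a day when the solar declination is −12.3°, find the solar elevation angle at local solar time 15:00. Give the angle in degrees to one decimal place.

Hour angle H = 15° × (15 − 12) = 45.00°.
cos θ_z = sin(14.7°) sin(-12.3°) + cos(14.7°) cos(-12.3°) cos(45.00°) = -0.0541 + 0.6683 = 0.6142.
θ_z = arccos(0.6142) = 52.11°, so the elevation is 90° − 52.11° = 37.89°.

37.9°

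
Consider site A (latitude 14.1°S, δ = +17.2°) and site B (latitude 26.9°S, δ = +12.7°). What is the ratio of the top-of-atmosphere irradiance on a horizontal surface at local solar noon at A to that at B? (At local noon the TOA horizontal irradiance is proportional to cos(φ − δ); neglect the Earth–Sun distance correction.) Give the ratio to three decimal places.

A: cos θ_z = cos(-14.1° − (17.2°)) = 0.8545.
B: cos θ_z = cos(-26.9° − (12.7°)) = 0.7705.
Ratio A/B = 0.8545 / 0.7705 = 1.1090.

1.109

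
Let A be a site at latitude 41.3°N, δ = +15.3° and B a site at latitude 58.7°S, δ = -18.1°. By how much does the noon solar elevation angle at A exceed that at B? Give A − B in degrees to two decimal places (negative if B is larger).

+14.60°

A: 90° − |41.3 − (15.3)| = 64.00°.
B: 90° − |-58.7 − (-18.1)| = 49.40°.
A − B = 64.00 − 49.40 = 14.60°.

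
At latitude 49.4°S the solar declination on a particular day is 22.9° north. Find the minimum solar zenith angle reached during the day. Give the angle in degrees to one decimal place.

At local solar noon the hour angle is zero, so the zenith angle is |φ − δ| = |-49.4° − (22.9°)| = 72.3°.

72.3°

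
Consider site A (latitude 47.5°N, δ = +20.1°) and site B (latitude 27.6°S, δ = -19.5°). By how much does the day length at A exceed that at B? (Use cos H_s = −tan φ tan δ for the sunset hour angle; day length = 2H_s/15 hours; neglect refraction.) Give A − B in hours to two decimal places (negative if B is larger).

A: H_s = arccos(−tan 47.5° · tan 20.1°) = 113.54°, so 2H_s/15 = 15.1387 h.
B: H_s = arccos(−tan -27.6° · tan -19.5°) = 100.67°, so 2H_s/15 = 13.4227 h.
A − B = 15.1387 − 13.4227 = 1.7160 h.

+1.72 h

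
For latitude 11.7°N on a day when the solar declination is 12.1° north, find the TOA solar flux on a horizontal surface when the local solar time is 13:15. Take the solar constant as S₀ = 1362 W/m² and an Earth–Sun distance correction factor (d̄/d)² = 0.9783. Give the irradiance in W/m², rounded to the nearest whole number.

1265 W/m²

Hour angle H = 15° × (13.25 − 12) = 18.75°.
With φ = 11.7°, δ = 12.1°, H = 18.75°: sin φ sin δ = 0.0425, cos φ cos δ cos H = 0.9067, so cos θ_z = 0.9492.
Top-of-atmosphere irradiance = S₀ (d̄/d)² cos θ_z = 1362 × 0.9783 × 0.9492 = 1264.76 W/m².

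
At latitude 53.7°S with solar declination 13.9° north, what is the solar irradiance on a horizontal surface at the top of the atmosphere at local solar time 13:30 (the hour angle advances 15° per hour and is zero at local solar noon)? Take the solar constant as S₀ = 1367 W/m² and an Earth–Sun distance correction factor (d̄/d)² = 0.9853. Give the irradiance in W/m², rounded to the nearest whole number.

Hour angle H = 15° × (13.5 − 12) = 22.50°.
cos θ_z = sin(-53.7°) sin(13.9°) + cos(-53.7°) cos(13.9°) cos(22.50°) = -0.1936 + 0.5309 = 0.3373.
Top-of-atmosphere irradiance = S₀ (d̄/d)² cos θ_z = 1367 × 0.9853 × 0.3373 = 454.31 W/m².

454 W/m²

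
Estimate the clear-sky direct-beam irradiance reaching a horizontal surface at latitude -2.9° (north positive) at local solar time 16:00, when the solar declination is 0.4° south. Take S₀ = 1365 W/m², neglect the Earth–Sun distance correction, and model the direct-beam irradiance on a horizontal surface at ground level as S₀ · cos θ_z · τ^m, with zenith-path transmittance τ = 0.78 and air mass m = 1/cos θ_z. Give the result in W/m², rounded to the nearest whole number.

Hour angle H = 15° × (16 − 12) = 60.00°.
With φ = -2.9°, δ = -0.4°, H = 60.00°: sin φ sin δ = 0.0004, cos φ cos δ cos H = 0.4993, so cos θ_z = 0.4997.
Air mass m = 1/cos θ_z = 1/0.4997 = 2.001; τ^m = 0.78^2.001 = 0.6082.
Surface direct beam = 1365 × 0.4997 × 0.6082 = 414.85 W/m².

415 W/m²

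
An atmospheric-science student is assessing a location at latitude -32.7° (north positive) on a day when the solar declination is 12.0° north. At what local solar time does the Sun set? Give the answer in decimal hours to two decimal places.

17.48 h

−tan φ tan δ = −(-0.6420)(0.2126) = 0.1365; H_s = arccos(0.1365) = 82.15°.
Sunset is at 12 + H_s/15 = 12 + 5.477 = 17.477 h local solar time.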